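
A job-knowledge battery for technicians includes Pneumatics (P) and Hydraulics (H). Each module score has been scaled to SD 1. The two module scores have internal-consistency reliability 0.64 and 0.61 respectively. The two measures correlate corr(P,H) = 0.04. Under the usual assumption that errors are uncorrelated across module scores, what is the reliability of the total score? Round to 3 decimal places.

Var(P+H) = 2 + 2·[0.04] = 2 + 0.08 = 2.08.
Because errors are independent across components, Cov(Tᵢ,Tⱼ) = Cov(Xᵢ,Xⱼ); the off-diagonal part of the true-score variance is the same as above.
True-score variance = [0.64 + 0.61] + 0.08 = 1.25 + 0.08 = 1.33.
Reliability = 1.33 / 2.08 = 0.639.

0.639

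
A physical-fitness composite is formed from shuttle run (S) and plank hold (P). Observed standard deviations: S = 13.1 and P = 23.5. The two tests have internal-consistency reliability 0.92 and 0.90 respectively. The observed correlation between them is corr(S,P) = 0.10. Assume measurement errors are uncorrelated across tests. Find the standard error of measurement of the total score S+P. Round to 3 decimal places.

Var(total) = 723.86 + 61.57 = 785.43.
True-score variance = 654.906 + 61.57 = 716.476, so reliability = 0.9122.
Error variance = 785.43 − 716.476 = 68.9538; SEM = √68.9538 = 8.304.

8.304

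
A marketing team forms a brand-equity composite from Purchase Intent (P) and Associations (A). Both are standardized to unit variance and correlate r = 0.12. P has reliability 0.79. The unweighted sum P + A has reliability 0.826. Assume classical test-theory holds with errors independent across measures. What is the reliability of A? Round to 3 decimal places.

0.820

Var(P+A) = 2 + 2·0.12 = 2.240.
True-score variance = ρ_P + ρ_A + 2·0.12, so 0.826 = (0.79 + ρ_A + 0.24) / 2.240.
ρ_A = 0.826·2.240 − 0.79 − 0.24 = 0.820.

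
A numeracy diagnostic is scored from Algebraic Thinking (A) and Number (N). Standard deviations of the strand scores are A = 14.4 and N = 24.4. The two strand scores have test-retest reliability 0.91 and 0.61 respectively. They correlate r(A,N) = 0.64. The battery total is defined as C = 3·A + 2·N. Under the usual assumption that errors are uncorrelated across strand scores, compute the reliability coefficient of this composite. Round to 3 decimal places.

0.842

Var(C) = 3²·14.4² + 2²·24.4² + 2·[6·14.4·24.4·0.64] = 4247.68 + 2698.44 = 6946.12.
With uncorrelated errors the cross-covariances are all true-score covariance, so they carry over unchanged; only the diagonal terms shrink to ρᵢσᵢ².
True-score variance = [3²·14.4²·0.91 + 2²·24.4²·0.61] + 2698.44 = 3150.96 + 2698.44 = 5849.4.
Reliability = 5849.4 / 6946.12 = 0.842.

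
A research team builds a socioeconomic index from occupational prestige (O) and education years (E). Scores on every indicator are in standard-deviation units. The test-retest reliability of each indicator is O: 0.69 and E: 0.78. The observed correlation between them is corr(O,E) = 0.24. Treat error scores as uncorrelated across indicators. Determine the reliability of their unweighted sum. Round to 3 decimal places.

Var(O+E) = 2 + 2·[0.24] = 2 + 0.48 = 2.48.
Because errors are independent across components, Cov(Tᵢ,Tⱼ) = Cov(Xᵢ,Xⱼ); the off-diagonal part of the true-score variance is the same as above.
True-score variance = [0.69 + 0.78] + 0.48 = 1.47 + 0.48 = 1.95.
Reliability = 1.95 / 2.48 = 0.786.

0.786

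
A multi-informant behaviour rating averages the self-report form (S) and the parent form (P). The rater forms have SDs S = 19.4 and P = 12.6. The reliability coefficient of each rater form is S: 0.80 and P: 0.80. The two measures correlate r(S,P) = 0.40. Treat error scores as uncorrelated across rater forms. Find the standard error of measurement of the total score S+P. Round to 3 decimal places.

10.345

Var(total) = 535.12 + 195.552 = 730.672.
True-score variance = 428.096 + 195.552 = 623.648, so reliability = 0.8535.
Error variance = 730.672 − 623.648 = 107.024; SEM = √107.024 = 10.345.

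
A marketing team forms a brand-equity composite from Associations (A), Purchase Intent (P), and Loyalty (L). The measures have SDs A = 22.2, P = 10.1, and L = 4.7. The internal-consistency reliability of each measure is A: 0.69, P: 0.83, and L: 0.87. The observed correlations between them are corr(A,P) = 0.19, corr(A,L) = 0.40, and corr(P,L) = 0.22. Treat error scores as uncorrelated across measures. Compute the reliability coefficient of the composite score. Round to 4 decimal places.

0.7855

Var(A+P+L) = 22.2² + 10.1² + 4.7² + 2·[22.2·10.1·0.19 + 22.2·4.7·0.40 + 10.1·4.7·0.22] = 616.94 + 189.562 = 806.502.
Because errors are independent across components, Cov(Tᵢ,Tⱼ) = Cov(Xᵢ,Xⱼ); the off-diagonal part of the true-score variance is the same as above.
True-score variance = [22.2²·0.69 + 10.1²·0.83 + 4.7²·0.87] + 189.562 = 443.946 + 189.562 = 633.509.
Reliability = 633.509 / 806.502 = 0.7855.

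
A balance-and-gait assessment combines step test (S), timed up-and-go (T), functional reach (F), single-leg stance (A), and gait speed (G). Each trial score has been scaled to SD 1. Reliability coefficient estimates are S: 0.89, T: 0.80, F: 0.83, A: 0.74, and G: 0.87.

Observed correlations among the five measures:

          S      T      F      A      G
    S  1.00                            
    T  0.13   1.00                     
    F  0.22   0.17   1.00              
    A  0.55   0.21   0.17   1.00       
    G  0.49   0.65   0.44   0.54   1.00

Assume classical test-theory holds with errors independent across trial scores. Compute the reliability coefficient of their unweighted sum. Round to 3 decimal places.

0.928

Var(S+T+F+A+G) = 5 + 2·[0.13 + 0.22 + 0.55 + 0.49 + 0.17 + 0.21 + 0.65 + 0.17 + 0.44 + 0.54] = 5 + 7.14 = 12.14.
Because errors are independent across components, Cov(Tᵢ,Tⱼ) = Cov(Xᵢ,Xⱼ); the off-diagonal part of the true-score variance is the same as above.
True-score variance = [0.89 + 0.80 + 0.83 + 0.74 + 0.87] + 7.14 = 4.13 + 7.14 = 11.27.
Reliability = 11.27 / 12.14 = 0.928.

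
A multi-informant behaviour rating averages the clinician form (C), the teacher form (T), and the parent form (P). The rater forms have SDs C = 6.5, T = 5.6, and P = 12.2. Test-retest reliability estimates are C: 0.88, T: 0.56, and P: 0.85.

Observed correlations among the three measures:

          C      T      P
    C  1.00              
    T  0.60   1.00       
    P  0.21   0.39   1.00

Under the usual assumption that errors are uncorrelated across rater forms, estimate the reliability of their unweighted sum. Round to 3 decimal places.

Var(C+T+P) = 6.5² + 5.6² + 12.2² + 2·[6.5·5.6·0.60 + 6.5·12.2·0.21 + 5.6·12.2·0.39] = 222.45 + 130.276 = 352.726.
With uncorrelated errors the cross-covariances are all true-score covariance, so they carry over unchanged; only the diagonal terms shrink to ρᵢσᵢ².
True-score variance = [6.5²·0.88 + 5.6²·0.56 + 12.2²·0.85] + 130.276 = 181.256 + 130.276 = 311.531.
Reliability = 311.531 / 352.726 = 0.883.

0.883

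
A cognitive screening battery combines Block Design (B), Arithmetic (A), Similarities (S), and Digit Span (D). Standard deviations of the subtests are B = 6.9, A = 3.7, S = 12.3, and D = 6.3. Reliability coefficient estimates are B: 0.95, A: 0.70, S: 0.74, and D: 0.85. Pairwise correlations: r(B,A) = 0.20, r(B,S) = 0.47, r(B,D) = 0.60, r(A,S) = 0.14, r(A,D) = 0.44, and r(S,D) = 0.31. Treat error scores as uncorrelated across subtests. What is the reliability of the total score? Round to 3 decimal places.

Var(B+A+S+D) = 6.9² + 3.7² + 12.3² + 6.3² + 2·[6.9·3.7·0.20 + 6.9·12.3·0.47 + 6.9·6.3·0.60 + 3.7·12.3·0.14 + 3.7·6.3·0.44 + 12.3·6.3·0.31] = 252.28 + 223.453 = 475.733.
With uncorrelated errors the cross-covariances are all true-score covariance, so they carry over unchanged; only the diagonal terms shrink to ρᵢσᵢ².
True-score variance = [6.9²·0.95 + 3.7²·0.70 + 12.3²·0.74 + 6.3²·0.85] + 223.453 = 200.504 + 223.453 = 423.957.
Reliability = 423.957 / 475.733 = 0.891.

0.891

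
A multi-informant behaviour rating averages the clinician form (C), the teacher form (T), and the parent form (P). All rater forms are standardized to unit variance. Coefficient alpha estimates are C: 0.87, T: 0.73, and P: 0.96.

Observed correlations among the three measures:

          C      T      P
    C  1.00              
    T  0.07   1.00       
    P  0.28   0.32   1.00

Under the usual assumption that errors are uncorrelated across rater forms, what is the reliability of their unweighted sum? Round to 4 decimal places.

Var(C+T+P) = 3 + 2·[0.07 + 0.28 + 0.32] = 3 + 1.34 = 4.34.
With uncorrelated errors the cross-covariances are all true-score covariance, so they carry over unchanged; only the diagonal terms shrink to ρᵢσᵢ².
True-score variance = [0.87 + 0.73 + 0.96] + 1.34 = 2.56 + 1.34 = 3.9.
Reliability = 3.9 / 4.34 = 0.8986.

0.8986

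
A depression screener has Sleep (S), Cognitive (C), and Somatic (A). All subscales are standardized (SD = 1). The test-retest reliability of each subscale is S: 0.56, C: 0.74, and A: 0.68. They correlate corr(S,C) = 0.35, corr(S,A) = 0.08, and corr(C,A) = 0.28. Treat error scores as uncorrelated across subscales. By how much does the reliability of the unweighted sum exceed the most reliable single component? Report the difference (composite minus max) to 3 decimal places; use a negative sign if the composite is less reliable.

0.029

Var(sum) = 3 + 1.42 = 4.42; true-score variance = 1.98 + 1.42 = 3.4; composite reliability = 0.7692.
Max component reliability = 0.7400.
Difference = 0.7692 − 0.7400 = 0.029.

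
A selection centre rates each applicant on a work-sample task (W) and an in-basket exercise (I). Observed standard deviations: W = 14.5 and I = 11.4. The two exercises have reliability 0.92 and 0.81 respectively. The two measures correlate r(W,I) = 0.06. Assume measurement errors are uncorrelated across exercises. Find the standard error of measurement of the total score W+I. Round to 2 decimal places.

Var(total) = 340.21 + 19.836 = 360.046.
True-score variance = 298.698 + 19.836 = 318.534, so reliability = 0.8847.
Error variance = 360.046 − 318.534 = 41.5124; SEM = √41.5124 = 6.44.

6.44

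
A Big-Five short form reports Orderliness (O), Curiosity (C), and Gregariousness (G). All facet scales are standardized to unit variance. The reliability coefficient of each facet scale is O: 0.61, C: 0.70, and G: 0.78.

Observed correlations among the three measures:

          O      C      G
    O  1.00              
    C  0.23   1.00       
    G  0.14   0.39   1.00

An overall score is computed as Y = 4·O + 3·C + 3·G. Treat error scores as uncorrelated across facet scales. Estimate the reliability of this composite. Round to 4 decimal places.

Var(Y) = 4² + 3² + 3² + 2·[12·0.23 + 12·0.14 + 9·0.39] = 34 + 15.9 = 49.9.
Because errors are independent across components, Cov(Tᵢ,Tⱼ) = Cov(Xᵢ,Xⱼ); the off-diagonal part of the true-score variance is the same as above.
True-score variance = [4²·0.61 + 3²·0.70 + 3²·0.78] + 15.9 = 23.08 + 15.9 = 38.98.
Reliability = 38.98 / 49.9 = 0.7812.

0.7812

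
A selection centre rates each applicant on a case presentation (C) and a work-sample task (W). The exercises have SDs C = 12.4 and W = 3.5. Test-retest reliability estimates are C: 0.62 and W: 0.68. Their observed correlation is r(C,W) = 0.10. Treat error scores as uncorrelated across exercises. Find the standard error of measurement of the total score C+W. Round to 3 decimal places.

7.896

Var(total) = 166.01 + 8.68 = 174.69.
True-score variance = 103.661 + 8.68 = 112.341, so reliability = 0.6431.
Error variance = 174.69 − 112.341 = 62.3488; SEM = √62.3488 = 7.896.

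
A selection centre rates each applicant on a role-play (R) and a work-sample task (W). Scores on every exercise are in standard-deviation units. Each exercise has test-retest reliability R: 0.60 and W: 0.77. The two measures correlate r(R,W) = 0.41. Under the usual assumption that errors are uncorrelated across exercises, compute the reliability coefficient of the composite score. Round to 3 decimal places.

0.777

Var(R+W) = 2 + 2·[0.41] = 2 + 0.82 = 2.82.
Under uncorrelated errors the observed covariances equal the true-score covariances, so only the own-variance terms attenuate.
True-score variance = [0.60 + 0.77] + 0.82 = 1.37 + 0.82 = 2.19.
Reliability = 2.19 / 2.82 = 0.777.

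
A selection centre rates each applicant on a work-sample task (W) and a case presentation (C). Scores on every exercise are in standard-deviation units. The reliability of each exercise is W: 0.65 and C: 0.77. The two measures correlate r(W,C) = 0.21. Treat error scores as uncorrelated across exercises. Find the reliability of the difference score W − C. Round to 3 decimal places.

Var(W−C) = 1 + 1 − 2·0.21 = 2 − 0.42 = 1.58.
With uncorrelated errors the cross-covariances are all true-score covariance, so they carry over unchanged; only the diagonal terms shrink to ρᵢσᵢ².
True-score variance = [0.65 + 0.77] − 0.42 = 1.42 − 0.42 = 1.
Reliability = 1 / 1.58 = 0.633.

0.633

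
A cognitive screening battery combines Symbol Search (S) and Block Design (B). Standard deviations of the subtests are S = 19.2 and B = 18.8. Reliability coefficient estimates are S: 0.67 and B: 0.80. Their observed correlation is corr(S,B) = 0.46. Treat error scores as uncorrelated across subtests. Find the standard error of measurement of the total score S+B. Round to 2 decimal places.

Var(total) = 722.08 + 332.083 = 1054.16.
True-score variance = 529.741 + 332.083 = 861.824, so reliability = 0.8175.
Error variance = 1054.16 − 861.824 = 192.339; SEM = √192.339 = 13.87.

13.87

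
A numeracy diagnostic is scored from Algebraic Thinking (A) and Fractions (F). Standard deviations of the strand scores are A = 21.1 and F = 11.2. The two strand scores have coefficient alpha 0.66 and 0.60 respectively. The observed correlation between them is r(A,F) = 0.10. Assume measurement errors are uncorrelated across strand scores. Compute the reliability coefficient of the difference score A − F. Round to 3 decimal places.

0.615

Var(A−F) = 21.1² + 11.2² − 2·21.1·11.2·0.10 = 570.65 − 47.264 = 523.386.
Because errors are independent across components, Cov(Tᵢ,Tⱼ) = Cov(Xᵢ,Xⱼ); the off-diagonal part of the true-score variance is the same as above.
True-score variance = [21.1²·0.66 + 11.2²·0.60] − 47.264 = 369.103 − 47.264 = 321.839.
Reliability = 321.839 / 523.386 = 0.615.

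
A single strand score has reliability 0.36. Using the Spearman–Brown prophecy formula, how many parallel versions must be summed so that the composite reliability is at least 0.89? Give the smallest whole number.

15

k ≥ ρ*(1−ρ₁)/(ρ₁(1−ρ*)) = 0.89·0.64 / (0.36·0.11) = 14.384.
Smallest integer k = 15.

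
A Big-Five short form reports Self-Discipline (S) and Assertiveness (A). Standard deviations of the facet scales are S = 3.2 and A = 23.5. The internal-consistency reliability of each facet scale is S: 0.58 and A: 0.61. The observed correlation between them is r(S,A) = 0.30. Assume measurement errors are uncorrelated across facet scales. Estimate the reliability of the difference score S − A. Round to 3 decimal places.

Var(S−A) = 3.2² + 23.5² − 2·3.2·23.5·0.30 = 562.49 − 45.12 = 517.37.
With uncorrelated errors the cross-covariances are all true-score covariance, so they carry over unchanged; only the diagonal terms shrink to ρᵢσᵢ².
True-score variance = [3.2²·0.58 + 23.5²·0.61] − 45.12 = 342.812 − 45.12 = 297.692.
Reliability = 297.692 / 517.37 = 0.575.

0.575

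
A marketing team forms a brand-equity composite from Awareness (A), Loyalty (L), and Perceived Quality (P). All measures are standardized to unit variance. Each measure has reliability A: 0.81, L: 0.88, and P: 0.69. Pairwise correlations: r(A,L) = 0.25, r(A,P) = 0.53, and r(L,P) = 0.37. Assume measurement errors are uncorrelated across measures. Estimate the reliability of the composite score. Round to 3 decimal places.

Var(A+L+P) = 3 + 2·[0.25 + 0.53 + 0.37] = 3 + 2.3 = 5.3.
Under uncorrelated errors the observed covariances equal the true-score covariances, so only the own-variance terms attenuate.
True-score variance = [0.81 + 0.88 + 0.69] + 2.3 = 2.38 + 2.3 = 4.68.
Reliability = 4.68 / 5.3 = 0.883.

0.883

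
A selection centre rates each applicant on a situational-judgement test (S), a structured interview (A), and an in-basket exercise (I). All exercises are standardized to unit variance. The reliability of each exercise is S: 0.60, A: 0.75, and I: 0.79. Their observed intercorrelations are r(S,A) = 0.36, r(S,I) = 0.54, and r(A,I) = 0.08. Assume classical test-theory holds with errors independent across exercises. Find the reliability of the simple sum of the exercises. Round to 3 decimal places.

Var(S+A+I) = 3 + 2·[0.36 + 0.54 + 0.08] = 3 + 1.96 = 4.96.
Under uncorrelated errors the observed covariances equal the true-score covariances, so only the own-variance terms attenuate.
True-score variance = [0.60 + 0.75 + 0.79] + 1.96 = 2.14 + 1.96 = 4.1.
Reliability = 4.1 / 4.96 = 0.827.

0.827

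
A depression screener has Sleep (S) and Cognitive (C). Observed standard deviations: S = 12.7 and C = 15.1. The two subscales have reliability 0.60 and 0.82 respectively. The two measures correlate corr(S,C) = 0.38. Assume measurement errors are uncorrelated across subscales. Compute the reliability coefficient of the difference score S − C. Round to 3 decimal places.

0.567

Var(S−C) = 12.7² + 15.1² − 2·12.7·15.1·0.38 = 389.3 − 145.745 = 243.555.
Because errors are independent across components, Cov(Tᵢ,Tⱼ) = Cov(Xᵢ,Xⱼ); the off-diagonal part of the true-score variance is the same as above.
True-score variance = [12.7²·0.60 + 15.1²·0.82] − 145.745 = 283.742 − 145.745 = 137.997.
Reliability = 137.997 / 243.555 = 0.567.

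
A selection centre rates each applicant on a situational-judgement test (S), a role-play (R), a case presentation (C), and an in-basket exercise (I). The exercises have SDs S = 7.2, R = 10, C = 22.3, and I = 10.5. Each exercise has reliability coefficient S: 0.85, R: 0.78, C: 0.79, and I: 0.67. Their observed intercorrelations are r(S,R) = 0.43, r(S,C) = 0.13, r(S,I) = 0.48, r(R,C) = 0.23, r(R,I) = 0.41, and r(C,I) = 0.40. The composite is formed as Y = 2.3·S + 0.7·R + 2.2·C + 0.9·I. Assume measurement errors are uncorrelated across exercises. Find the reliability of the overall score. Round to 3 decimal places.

0.848

Var(Y) = 2.3²·7.2² + 0.7²·10² + 2.2²·22.3² + 0.9²·10.5² + 2·[1.61·7.2·10·0.43 + 5.06·7.2·22.3·0.13 + 2.07·7.2·10.5·0.48 + 1.54·10·22.3·0.23 + 0.63·10·10.5·0.41 + 1.98·22.3·10.5·0.40] = 2819.42 + 1044.27 = 3863.69.
Because errors are independent across components, Cov(Tᵢ,Tⱼ) = Cov(Xᵢ,Xⱼ); the off-diagonal part of the true-score variance is the same as above.
True-score variance = [2.3²·7.2²·0.85 + 0.7²·10²·0.78 + 2.2²·22.3²·0.79 + 0.9²·10.5²·0.67] + 1044.27 = 2232.59 + 1044.27 = 3276.86.
Reliability = 3276.86 / 3863.69 = 0.848.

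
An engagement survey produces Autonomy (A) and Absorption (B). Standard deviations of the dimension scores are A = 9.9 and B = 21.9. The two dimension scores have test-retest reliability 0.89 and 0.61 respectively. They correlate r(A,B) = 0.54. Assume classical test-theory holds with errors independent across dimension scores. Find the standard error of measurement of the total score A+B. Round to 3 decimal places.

Var(total) = 577.62 + 234.155 = 811.775.
True-score variance = 379.791 + 234.155 = 613.946, so reliability = 0.7563.
Error variance = 811.775 − 613.946 = 197.829; SEM = √197.829 = 14.065.

14.065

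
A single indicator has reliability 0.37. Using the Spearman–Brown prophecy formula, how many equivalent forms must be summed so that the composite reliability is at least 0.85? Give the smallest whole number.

k ≥ ρ*(1−ρ₁)/(ρ₁(1−ρ*)) = 0.85·0.63 / (0.37·0.15) = 9.649.
Smallest integer k = 10.

10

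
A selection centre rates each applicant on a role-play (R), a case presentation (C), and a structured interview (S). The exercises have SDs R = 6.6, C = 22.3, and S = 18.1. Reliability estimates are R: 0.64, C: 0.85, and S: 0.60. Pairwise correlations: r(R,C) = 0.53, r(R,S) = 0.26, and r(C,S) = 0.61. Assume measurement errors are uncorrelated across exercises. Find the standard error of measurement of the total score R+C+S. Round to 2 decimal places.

Var(total) = 868.46 + 710.559 = 1579.02.
True-score variance = 647.141 + 710.559 = 1357.7, so reliability = 0.8598.
Error variance = 1579.02 − 1357.7 = 221.319; SEM = √221.319 = 14.88.

14.88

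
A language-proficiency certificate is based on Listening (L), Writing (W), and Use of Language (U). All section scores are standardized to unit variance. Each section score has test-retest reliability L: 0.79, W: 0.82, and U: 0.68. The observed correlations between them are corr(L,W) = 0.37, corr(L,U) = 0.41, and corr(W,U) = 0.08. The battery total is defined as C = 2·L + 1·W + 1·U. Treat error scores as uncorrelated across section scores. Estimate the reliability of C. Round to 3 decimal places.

0.856

Var(C) = 2² + 1 + 1 + 2·[2·0.37 + 2·0.41 + 0.08] = 6 + 3.28 = 9.28.
Under uncorrelated errors the observed covariances equal the true-score covariances, so only the own-variance terms attenuate.
True-score variance = [2²·0.79 + 0.82 + 0.68] + 3.28 = 4.66 + 3.28 = 7.94.
Reliability = 7.94 / 9.28 = 0.856.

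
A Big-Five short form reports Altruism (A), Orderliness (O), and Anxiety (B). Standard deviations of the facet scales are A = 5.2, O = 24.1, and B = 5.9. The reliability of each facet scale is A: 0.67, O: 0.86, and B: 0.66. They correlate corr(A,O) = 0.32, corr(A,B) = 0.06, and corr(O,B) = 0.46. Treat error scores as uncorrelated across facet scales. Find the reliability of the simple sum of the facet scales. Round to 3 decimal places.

Var(A+O+B) = 5.2² + 24.1² + 5.9² + 2·[5.2·24.1·0.32 + 5.2·5.9·0.06 + 24.1·5.9·0.46] = 642.66 + 214.701 = 857.361.
With uncorrelated errors the cross-covariances are all true-score covariance, so they carry over unchanged; only the diagonal terms shrink to ρᵢσᵢ².
True-score variance = [5.2²·0.67 + 24.1²·0.86 + 5.9²·0.66] + 214.701 = 540.588 + 214.701 = 755.289.
Reliability = 755.289 / 857.361 = 0.881.

0.881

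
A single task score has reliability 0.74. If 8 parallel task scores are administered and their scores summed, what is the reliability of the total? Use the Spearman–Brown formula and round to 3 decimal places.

0.958

ρ_k = kρ / (1 + (k−1)ρ) = 8·0.74 / (1 + 7·0.74) = 5.920 / 6.180 = 0.958.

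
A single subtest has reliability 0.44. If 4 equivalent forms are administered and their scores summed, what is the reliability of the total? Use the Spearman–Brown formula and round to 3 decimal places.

ρ_k = kρ / (1 + (k−1)ρ) = 4·0.44 / (1 + 3·0.44) = 1.760 / 2.320 = 0.759.

0.759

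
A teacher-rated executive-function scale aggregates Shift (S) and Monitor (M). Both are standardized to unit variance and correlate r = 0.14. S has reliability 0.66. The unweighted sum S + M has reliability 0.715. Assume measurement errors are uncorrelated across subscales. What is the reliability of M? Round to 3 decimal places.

0.690

Var(S+M) = 2 + 2·0.14 = 2.280.
True-score variance = ρ_S + ρ_M + 2·0.14, so 0.715 = (0.66 + ρ_M + 0.28) / 2.280.
ρ_M = 0.715·2.280 − 0.66 − 0.28 = 0.690.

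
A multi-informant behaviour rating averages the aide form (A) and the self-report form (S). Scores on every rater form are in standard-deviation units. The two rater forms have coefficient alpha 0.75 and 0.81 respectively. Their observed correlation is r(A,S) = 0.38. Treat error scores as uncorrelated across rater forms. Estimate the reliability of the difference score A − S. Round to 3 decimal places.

Var(A−S) = 1 + 1 − 2·0.38 = 2 − 0.76 = 1.24.
With uncorrelated errors the cross-covariances are all true-score covariance, so they carry over unchanged; only the diagonal terms shrink to ρᵢσᵢ².
True-score variance = [0.75 + 0.81] − 0.76 = 1.56 − 0.76 = 0.8.
Reliability = 0.8 / 1.24 = 0.645.

0.645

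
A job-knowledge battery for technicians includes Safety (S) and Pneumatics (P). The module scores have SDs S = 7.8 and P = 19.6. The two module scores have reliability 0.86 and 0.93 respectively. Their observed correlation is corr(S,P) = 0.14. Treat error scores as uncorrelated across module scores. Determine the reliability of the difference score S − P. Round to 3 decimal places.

0.912

Var(S−P) = 7.8² + 19.6² − 2·7.8·19.6·0.14 = 445 − 42.8064 = 402.194.
With uncorrelated errors the cross-covariances are all true-score covariance, so they carry over unchanged; only the diagonal terms shrink to ρᵢσᵢ².
True-score variance = [7.8²·0.86 + 19.6²·0.93] − 42.8064 = 409.591 − 42.8064 = 366.785.
Reliability = 366.785 / 402.194 = 0.912.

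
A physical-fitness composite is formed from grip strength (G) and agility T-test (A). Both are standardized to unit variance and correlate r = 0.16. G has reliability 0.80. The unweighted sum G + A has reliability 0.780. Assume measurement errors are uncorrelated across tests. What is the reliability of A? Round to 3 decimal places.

Var(G+A) = 2 + 2·0.16 = 2.320.
True-score variance = ρ_G + ρ_A + 2·0.16, so 0.780 = (0.80 + ρ_A + 0.32) / 2.320.
ρ_A = 0.780·2.320 − 0.80 − 0.32 = 0.690.

0.690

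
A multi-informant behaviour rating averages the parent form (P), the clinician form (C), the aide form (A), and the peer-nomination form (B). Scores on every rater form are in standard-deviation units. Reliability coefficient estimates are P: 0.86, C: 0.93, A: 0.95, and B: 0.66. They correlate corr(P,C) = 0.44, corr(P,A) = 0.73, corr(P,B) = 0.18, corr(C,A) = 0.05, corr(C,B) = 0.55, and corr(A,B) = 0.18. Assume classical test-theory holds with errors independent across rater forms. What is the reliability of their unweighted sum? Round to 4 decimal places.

0.9274

Var(P+C+A+B) = 4 + 2·[0.44 + 0.73 + 0.18 + 0.05 + 0.55 + 0.18] = 4 + 4.26 = 8.26.
With uncorrelated errors the cross-covariances are all true-score covariance, so they carry over unchanged; only the diagonal terms shrink to ρᵢσᵢ².
True-score variance = [0.86 + 0.93 + 0.95 + 0.66] + 4.26 = 3.4 + 4.26 = 7.66.
Reliability = 7.66 / 8.26 = 0.9274.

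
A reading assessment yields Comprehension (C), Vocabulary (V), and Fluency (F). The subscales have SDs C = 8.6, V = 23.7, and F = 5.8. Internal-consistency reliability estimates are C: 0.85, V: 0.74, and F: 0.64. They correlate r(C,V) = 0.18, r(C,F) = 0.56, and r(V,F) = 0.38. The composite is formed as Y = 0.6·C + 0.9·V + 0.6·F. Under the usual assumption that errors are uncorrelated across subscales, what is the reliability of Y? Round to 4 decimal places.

0.7923

Var(Y) = 0.6²·8.6² + 0.9²·23.7² + 0.6²·5.8² + 2·[0.54·8.6·23.7·0.18 + 0.36·8.6·5.8·0.56 + 0.54·23.7·5.8·0.38] = 493.705 + 116.148 = 609.853.
Because errors are independent across components, Cov(Tᵢ,Tⱼ) = Cov(Xᵢ,Xⱼ); the off-diagonal part of the true-score variance is the same as above.
True-score variance = [0.6²·8.6²·0.85 + 0.9²·23.7²·0.74 + 0.6²·5.8²·0.64] + 116.148 = 367.059 + 116.148 = 483.207.
Reliability = 483.207 / 609.853 = 0.7923.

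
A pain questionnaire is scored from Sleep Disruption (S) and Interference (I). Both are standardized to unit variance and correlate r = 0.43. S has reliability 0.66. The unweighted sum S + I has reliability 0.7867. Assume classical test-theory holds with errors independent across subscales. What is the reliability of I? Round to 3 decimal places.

Var(S+I) = 2 + 2·0.43 = 2.860.
True-score variance = ρ_S + ρ_I + 2·0.43, so 0.7867 = (0.66 + ρ_I + 0.86) / 2.860.
ρ_I = 0.7867·2.860 − 0.66 − 0.86 = 0.730.

0.730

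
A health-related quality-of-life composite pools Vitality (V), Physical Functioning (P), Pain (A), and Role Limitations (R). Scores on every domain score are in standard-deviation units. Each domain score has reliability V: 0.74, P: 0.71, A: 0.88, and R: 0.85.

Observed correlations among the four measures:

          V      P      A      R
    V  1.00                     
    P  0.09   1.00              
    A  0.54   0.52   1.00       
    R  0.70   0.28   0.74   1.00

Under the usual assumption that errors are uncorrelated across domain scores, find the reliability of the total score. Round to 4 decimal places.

Var(V+P+A+R) = 4 + 2·[0.09 + 0.54 + 0.70 + 0.52 + 0.28 + 0.74] = 4 + 5.74 = 9.74.
With uncorrelated errors the cross-covariances are all true-score covariance, so they carry over unchanged; only the diagonal terms shrink to ρᵢσᵢ².
True-score variance = [0.74 + 0.71 + 0.88 + 0.85] + 5.74 = 3.18 + 5.74 = 8.92.
Reliability = 8.92 / 9.74 = 0.9158.

0.9158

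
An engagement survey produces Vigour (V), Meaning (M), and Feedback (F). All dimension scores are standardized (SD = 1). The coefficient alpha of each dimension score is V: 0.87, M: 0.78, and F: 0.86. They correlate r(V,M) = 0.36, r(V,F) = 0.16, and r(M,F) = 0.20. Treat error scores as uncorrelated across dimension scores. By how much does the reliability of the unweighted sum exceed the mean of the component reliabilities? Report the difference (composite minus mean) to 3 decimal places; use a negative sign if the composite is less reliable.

0.053

Var(sum) = 3 + 1.44 = 4.44; true-score variance = 2.51 + 1.44 = 3.95; composite reliability = 0.8896.
Mean component reliability = 0.8367.
Difference = 0.8896 − 0.8367 = 0.053.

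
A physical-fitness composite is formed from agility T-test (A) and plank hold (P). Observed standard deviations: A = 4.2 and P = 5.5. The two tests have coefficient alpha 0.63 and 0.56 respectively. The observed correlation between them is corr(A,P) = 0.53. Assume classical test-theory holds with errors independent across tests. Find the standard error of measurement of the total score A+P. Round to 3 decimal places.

4.454

Var(total) = 47.89 + 24.486 = 72.376.
True-score variance = 28.0532 + 24.486 = 52.5392, so reliability = 0.7259.
Error variance = 72.376 − 52.5392 = 19.8368; SEM = √19.8368 = 4.454.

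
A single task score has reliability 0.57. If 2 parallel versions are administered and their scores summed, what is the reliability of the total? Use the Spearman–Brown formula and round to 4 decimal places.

0.7261

ρ_k = kρ / (1 + (k−1)ρ) = 2·0.57 / (1 + 1·0.57) = 1.140 / 1.570 = 0.7261.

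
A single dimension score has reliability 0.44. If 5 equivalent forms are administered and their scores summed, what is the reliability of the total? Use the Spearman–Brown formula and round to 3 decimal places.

ρ_k = kρ / (1 + (k−1)ρ) = 5·0.44 / (1 + 4·0.44) = 2.200 / 2.760 = 0.797.

0.797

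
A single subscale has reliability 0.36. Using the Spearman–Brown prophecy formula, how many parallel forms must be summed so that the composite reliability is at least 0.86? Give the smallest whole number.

k ≥ ρ*(1−ρ₁)/(ρ₁(1−ρ*)) = 0.86·0.64 / (0.36·0.14) = 10.921.
Smallest integer k = 11.

11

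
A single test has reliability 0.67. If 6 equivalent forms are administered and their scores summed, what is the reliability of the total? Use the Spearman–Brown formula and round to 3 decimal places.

ρ_k = kρ / (1 + (k−1)ρ) = 6·0.67 / (1 + 5·0.67) = 4.020 / 4.350 = 0.924.

0.924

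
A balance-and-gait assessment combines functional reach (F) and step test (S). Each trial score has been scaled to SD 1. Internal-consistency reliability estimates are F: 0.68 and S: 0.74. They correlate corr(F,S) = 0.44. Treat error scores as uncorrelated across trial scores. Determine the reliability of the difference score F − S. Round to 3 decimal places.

Var(F−S) = 1 + 1 − 2·0.44 = 2 − 0.88 = 1.12.
With uncorrelated errors the cross-covariances are all true-score covariance, so they carry over unchanged; only the diagonal terms shrink to ρᵢσᵢ².
True-score variance = [0.68 + 0.74] − 0.88 = 1.42 − 0.88 = 0.54.
Reliability = 0.54 / 1.12 = 0.482.

0.482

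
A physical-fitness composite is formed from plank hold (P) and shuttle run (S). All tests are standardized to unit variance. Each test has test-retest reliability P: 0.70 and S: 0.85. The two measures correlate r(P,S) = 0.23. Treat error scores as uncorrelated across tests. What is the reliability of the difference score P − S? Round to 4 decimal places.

0.7078

Var(P−S) = 1 + 1 − 2·0.23 = 2 − 0.46 = 1.54.
Because errors are independent across components, Cov(Tᵢ,Tⱼ) = Cov(Xᵢ,Xⱼ); the off-diagonal part of the true-score variance is the same as above.
True-score variance = [0.70 + 0.85] − 0.46 = 1.55 − 0.46 = 1.09.
Reliability = 1.09 / 1.54 = 0.7078.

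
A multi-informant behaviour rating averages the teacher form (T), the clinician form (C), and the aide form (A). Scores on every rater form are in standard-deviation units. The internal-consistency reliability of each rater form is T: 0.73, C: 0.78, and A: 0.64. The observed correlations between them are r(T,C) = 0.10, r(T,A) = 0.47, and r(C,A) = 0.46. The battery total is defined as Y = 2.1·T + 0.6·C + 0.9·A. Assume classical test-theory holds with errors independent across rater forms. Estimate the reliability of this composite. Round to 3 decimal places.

Var(Y) = 2.1² + 0.6² + 0.9² + 2·[1.26·0.10 + 1.89·0.47 + 0.54·0.46] = 5.58 + 2.5254 = 8.1054.
Because errors are independent across components, Cov(Tᵢ,Tⱼ) = Cov(Xᵢ,Xⱼ); the off-diagonal part of the true-score variance is the same as above.
True-score variance = [2.1²·0.73 + 0.6²·0.78 + 0.9²·0.64] + 2.5254 = 4.0185 + 2.5254 = 6.5439.
Reliability = 6.5439 / 8.1054 = 0.807.

0.807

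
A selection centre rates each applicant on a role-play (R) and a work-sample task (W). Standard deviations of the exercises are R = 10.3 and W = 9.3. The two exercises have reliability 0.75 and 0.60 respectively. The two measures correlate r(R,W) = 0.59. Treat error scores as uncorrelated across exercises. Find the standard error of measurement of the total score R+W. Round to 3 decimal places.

Var(total) = 192.58 + 113.032 = 305.612.
True-score variance = 131.462 + 113.032 = 244.494, so reliability = 0.8000.
Error variance = 305.612 − 244.494 = 61.1185; SEM = √61.1185 = 7.818.

7.818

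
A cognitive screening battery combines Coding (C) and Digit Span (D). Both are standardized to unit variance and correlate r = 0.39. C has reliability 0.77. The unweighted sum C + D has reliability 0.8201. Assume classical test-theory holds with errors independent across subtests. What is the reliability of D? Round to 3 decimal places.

Var(C+D) = 2 + 2·0.39 = 2.780.
True-score variance = ρ_C + ρ_D + 2·0.39, so 0.8201 = (0.77 + ρ_D + 0.78) / 2.780.
ρ_D = 0.8201·2.780 − 0.77 − 0.78 = 0.730.

0.730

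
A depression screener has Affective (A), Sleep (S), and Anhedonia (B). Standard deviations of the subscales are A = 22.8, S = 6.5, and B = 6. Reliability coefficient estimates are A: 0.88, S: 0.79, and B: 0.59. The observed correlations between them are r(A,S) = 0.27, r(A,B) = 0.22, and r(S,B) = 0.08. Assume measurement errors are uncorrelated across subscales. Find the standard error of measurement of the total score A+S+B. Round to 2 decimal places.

9.27

Var(total) = 598.09 + 146.46 = 744.55.
True-score variance = 512.077 + 146.46 = 658.537, so reliability = 0.8845.
Error variance = 744.55 − 658.537 = 86.0133; SEM = √86.0133 = 9.27.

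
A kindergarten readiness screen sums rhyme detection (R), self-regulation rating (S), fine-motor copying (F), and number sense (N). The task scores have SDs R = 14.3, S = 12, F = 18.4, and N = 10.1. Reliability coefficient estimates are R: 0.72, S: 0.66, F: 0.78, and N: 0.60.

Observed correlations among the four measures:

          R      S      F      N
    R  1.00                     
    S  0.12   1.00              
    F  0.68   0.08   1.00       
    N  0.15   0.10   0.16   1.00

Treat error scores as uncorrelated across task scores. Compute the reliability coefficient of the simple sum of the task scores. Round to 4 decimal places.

0.8360

Var(R+S+F+N) = 14.3² + 12² + 18.4² + 10.1² + 2·[14.3·12·0.12 + 14.3·18.4·0.68 + 14.3·10.1·0.15 + 12·18.4·0.08 + 12·10.1·0.10 + 18.4·10.1·0.16] = 789.06 + 561.393 = 1350.45.
Under uncorrelated errors the observed covariances equal the true-score covariances, so only the own-variance terms attenuate.
True-score variance = [14.3²·0.72 + 12²·0.66 + 18.4²·0.78 + 10.1²·0.60] + 561.393 = 567.556 + 561.393 = 1128.95.
Reliability = 1128.95 / 1350.45 = 0.8360.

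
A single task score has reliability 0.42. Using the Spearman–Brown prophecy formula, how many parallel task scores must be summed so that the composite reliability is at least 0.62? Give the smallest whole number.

k ≥ ρ*(1−ρ₁)/(ρ₁(1−ρ*)) = 0.62·0.58 / (0.42·0.38) = 2.253.
Smallest integer k = 3.

3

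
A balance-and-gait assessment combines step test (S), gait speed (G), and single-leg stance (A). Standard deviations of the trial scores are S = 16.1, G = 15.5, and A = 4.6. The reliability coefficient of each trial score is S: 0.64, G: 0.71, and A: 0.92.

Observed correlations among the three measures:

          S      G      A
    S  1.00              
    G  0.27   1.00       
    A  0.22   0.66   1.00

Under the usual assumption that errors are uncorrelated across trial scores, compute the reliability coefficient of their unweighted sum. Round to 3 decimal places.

Var(S+G+A) = 16.1² + 15.5² + 4.6² + 2·[16.1·15.5·0.27 + 16.1·4.6·0.22 + 15.5·4.6·0.66] = 520.62 + 261.459 = 782.079.
Under uncorrelated errors the observed covariances equal the true-score covariances, so only the own-variance terms attenuate.
True-score variance = [16.1²·0.64 + 15.5²·0.71 + 4.6²·0.92] + 261.459 = 355.939 + 261.459 = 617.399.
Reliability = 617.399 / 782.079 = 0.789.

0.789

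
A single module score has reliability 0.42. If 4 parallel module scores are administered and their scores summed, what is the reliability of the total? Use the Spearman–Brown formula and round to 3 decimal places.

ρ_k = kρ / (1 + (k−1)ρ) = 4·0.42 / (1 + 3·0.42) = 1.680 / 2.260 = 0.743.

0.743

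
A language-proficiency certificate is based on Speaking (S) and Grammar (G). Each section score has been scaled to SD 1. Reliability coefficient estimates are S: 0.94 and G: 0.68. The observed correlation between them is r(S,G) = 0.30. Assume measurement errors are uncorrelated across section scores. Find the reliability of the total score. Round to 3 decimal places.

Var(S+G) = 2 + 2·[0.30] = 2 + 0.6 = 2.6.
Under uncorrelated errors the observed covariances equal the true-score covariances, so only the own-variance terms attenuate.
True-score variance = [0.94 + 0.68] + 0.6 = 1.62 + 0.6 = 2.22.
Reliability = 2.22 / 2.6 = 0.854.

0.854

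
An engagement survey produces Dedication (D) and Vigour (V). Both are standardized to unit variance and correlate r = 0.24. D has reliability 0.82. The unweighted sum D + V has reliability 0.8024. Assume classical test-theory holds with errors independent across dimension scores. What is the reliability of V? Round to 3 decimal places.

Var(D+V) = 2 + 2·0.24 = 2.480.
True-score variance = ρ_D + ρ_V + 2·0.24, so 0.8024 = (0.82 + ρ_V + 0.48) / 2.480.
ρ_V = 0.8024·2.480 − 0.82 − 0.48 = 0.690.

0.690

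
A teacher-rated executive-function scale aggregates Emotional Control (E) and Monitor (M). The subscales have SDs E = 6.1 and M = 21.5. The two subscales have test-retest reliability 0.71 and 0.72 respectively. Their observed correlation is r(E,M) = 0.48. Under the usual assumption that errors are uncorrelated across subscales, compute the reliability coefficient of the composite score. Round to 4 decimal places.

Var(E+M) = 6.1² + 21.5² + 2·[6.1·21.5·0.48] = 499.46 + 125.904 = 625.364.
With uncorrelated errors the cross-covariances are all true-score covariance, so they carry over unchanged; only the diagonal terms shrink to ρᵢσᵢ².
True-score variance = [6.1²·0.71 + 21.5²·0.72] + 125.904 = 359.239 + 125.904 = 485.143.
Reliability = 485.143 / 625.364 = 0.7758.

0.7758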